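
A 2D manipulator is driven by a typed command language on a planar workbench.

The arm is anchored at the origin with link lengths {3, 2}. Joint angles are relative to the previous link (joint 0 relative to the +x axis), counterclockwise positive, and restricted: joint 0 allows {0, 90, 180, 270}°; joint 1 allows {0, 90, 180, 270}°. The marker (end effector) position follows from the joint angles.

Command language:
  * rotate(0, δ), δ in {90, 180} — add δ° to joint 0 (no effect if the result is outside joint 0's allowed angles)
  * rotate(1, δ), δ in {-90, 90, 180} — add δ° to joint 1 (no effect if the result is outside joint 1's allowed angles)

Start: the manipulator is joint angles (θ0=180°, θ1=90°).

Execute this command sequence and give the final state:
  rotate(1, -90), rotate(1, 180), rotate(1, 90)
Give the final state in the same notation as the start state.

joint angles (θ0=180°, θ1=270°)

start: joint angles (θ0=180°, θ1=90°)
1. rotate(1, -90) → joint angles (θ0=180°, θ1=0°)
2. rotate(1, 180) → joint angles (θ0=180°, θ1=180°)
3. rotate(1, 90) → joint angles (θ0=180°, θ1=270°)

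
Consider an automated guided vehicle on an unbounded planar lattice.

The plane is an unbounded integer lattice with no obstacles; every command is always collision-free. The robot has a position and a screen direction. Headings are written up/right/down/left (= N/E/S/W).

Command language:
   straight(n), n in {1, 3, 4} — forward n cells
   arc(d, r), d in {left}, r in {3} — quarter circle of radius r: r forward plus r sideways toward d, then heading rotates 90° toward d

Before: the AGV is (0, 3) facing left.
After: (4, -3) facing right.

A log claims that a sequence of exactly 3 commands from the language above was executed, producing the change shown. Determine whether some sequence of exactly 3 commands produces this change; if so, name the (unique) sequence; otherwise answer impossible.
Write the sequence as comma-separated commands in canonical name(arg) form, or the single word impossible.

key: position moved to (4,-3) AND the heading swung to E — translation plus rotation needed
start: (0, 3) facing left
step 1 (arc(left, 3)): (-3, 0) facing down
step 2 (arc(left, 3)): (0, -3) facing right
step 3 (straight(4)): (4, -3) facing right
no rival 3-sequence matches.

arc(left, 3), arc(left, 3), straight(4)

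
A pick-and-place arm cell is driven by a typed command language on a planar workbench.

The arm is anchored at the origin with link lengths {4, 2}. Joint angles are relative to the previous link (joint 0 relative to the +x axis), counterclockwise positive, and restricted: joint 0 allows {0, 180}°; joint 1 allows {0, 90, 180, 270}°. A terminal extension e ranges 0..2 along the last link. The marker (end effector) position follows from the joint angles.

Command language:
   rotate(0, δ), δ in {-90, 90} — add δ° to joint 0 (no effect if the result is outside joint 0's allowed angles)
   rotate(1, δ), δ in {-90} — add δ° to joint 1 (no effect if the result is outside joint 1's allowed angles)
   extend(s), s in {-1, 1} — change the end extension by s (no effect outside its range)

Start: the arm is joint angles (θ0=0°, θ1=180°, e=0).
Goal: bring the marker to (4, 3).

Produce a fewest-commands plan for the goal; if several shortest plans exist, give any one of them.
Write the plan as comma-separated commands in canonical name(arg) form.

rotate(1, -90), extend(1)

start: joint angles (θ0=0°, θ1=180°, e=0)
step 1 (rotate(1, -90)): joint angles (θ0=0°, θ1=90°, e=0)
step 2 (extend(1)): joint angles (θ0=0°, θ1=90°, e=1)
nothing shorter than 2 reaches the goal.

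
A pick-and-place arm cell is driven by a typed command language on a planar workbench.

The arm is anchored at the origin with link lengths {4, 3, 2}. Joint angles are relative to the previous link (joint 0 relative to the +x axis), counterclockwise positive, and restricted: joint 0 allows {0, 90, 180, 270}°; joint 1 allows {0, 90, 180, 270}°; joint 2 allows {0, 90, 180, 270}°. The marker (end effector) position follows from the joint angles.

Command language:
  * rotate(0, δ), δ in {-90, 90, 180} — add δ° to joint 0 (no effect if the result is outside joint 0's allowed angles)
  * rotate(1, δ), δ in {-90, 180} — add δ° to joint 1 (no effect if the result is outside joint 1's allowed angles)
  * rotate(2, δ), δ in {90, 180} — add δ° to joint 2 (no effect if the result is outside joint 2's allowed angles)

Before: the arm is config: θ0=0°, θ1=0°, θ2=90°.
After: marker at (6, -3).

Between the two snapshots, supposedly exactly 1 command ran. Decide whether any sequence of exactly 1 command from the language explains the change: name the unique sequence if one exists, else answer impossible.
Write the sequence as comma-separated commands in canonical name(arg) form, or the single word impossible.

rotate(1, -90)

from: config: θ0=0°, θ1=0°, θ2=90°
step 1 (rotate(1, -90)): config: θ0=0°, θ1=270°, θ2=90°
uniquely the one of 7 1-step routes that fits.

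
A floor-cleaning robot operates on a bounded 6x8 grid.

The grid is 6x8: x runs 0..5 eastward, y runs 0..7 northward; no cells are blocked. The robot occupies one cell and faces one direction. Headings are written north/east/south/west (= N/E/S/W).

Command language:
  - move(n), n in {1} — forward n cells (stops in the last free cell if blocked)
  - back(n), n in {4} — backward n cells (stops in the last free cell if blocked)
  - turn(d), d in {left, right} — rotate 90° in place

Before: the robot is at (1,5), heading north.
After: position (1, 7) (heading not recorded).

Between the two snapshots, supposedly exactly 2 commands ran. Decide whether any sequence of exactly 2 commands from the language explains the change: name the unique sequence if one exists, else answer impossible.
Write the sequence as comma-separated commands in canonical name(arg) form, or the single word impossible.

from: at (1,5), heading north
step 1 (move(1)): at (1,6), heading north
step 2 (move(1)): at (1,7), heading north
no other 2-command option fits: unique.

move(1), move(1)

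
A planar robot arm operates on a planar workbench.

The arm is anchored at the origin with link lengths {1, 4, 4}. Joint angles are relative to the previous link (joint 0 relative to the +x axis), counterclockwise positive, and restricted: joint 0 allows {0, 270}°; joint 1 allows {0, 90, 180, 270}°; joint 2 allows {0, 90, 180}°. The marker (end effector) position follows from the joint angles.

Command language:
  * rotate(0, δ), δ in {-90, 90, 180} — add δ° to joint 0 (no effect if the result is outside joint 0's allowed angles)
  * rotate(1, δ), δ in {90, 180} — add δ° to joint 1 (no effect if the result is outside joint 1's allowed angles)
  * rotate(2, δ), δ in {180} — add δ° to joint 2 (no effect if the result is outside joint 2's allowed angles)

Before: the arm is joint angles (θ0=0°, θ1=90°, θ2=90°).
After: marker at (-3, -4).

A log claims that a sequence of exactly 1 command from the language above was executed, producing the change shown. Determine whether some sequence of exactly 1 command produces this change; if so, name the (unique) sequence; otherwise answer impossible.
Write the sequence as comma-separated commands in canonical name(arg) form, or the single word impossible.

from: joint angles (θ0=0°, θ1=90°, θ2=90°)
1. rotate(1, 90) → joint angles (θ0=0°, θ1=180°, θ2=90°)
all 6 alternatives checked — unique.

rotate(1, 90)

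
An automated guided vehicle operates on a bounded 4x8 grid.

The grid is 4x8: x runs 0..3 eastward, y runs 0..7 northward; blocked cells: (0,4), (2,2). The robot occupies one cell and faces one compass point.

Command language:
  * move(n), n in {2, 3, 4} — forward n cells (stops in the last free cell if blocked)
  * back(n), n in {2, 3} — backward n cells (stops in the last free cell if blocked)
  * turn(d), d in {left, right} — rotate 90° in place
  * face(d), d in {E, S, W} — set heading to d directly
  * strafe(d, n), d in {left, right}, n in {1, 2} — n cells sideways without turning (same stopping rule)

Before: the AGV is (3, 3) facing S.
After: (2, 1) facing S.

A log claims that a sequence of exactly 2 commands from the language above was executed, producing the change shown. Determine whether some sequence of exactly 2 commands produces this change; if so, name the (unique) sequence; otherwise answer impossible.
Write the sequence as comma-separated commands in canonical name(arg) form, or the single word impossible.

key: order matters: swapping move(2) and strafe(right, 1) lands elsewhere
start: (3, 3) facing S
step 1 (move(2)): (3, 1) facing S
step 2 (strafe(right, 1)): (2, 1) facing S
no rival 2-sequence matches.

move(2), strafe(right, 1)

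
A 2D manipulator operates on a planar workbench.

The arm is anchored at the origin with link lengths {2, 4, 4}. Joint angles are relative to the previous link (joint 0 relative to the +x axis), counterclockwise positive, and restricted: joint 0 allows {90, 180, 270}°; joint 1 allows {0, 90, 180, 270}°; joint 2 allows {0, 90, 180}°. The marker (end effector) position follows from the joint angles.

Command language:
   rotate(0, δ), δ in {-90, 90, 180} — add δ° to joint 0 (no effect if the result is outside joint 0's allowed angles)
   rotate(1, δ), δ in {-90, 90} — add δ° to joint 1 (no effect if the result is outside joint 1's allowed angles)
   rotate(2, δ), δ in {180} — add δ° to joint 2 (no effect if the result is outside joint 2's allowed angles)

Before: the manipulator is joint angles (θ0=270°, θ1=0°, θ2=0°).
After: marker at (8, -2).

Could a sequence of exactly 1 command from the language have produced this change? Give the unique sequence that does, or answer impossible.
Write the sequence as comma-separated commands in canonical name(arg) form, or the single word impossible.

rotate(1, 90)

start: joint angles (θ0=270°, θ1=0°, θ2=0°)
step 1 (rotate(1, 90)): joint angles (θ0=270°, θ1=90°, θ2=0°)
no rival 1-sequence matches.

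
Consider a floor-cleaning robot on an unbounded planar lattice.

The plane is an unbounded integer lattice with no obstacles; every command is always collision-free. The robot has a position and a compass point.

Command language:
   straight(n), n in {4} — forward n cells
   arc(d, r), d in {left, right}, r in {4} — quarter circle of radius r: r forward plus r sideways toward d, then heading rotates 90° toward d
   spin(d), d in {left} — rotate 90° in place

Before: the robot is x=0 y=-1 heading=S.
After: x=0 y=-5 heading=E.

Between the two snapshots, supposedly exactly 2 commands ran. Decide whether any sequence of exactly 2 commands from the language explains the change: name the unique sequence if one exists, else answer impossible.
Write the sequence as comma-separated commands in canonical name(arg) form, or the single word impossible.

straight(4), spin(left)

key: position moved to (0,-5) AND the heading swung to E — translation plus rotation needed
start: x=0 y=-1 heading=S
[1] after straight(4): x=0 y=-5 heading=S
[2] after spin(left): x=0 y=-5 heading=E
no rival 2-sequence matches.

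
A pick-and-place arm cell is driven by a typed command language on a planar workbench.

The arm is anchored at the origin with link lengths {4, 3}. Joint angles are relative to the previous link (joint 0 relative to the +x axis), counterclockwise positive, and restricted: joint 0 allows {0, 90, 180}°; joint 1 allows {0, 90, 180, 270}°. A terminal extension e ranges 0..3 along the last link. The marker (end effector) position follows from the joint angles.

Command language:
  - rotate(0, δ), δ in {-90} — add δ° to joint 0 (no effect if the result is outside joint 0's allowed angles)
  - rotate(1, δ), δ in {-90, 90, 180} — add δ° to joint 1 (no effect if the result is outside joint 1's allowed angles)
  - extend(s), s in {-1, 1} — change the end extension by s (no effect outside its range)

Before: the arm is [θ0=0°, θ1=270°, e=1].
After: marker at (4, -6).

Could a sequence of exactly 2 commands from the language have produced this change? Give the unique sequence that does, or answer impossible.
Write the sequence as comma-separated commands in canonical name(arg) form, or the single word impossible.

start: [θ0=0°, θ1=270°, e=1]
step 1 (extend(1)): [θ0=0°, θ1=270°, e=2]
step 2 (extend(1)): [θ0=0°, θ1=270°, e=3]
all 36 alternatives checked — unique.

extend(1), extend(1)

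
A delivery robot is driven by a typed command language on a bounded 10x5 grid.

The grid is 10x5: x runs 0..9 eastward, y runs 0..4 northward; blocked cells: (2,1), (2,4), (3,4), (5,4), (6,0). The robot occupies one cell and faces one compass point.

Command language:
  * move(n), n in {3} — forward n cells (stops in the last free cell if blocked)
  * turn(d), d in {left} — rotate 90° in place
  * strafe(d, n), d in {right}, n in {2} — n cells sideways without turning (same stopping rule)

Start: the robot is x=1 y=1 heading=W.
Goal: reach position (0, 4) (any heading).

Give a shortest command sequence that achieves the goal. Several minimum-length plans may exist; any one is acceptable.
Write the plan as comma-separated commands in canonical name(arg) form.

move(3), strafe(right, 2), strafe(right, 2)

initial: x=1 y=1 heading=W
step 1 (move(3)): x=0 y=1 heading=W
step 2 (strafe(right, 2)): x=0 y=3 heading=W
step 3 (strafe(right, 2)): x=0 y=4 heading=W
shorter routes all fall short; 3 is best.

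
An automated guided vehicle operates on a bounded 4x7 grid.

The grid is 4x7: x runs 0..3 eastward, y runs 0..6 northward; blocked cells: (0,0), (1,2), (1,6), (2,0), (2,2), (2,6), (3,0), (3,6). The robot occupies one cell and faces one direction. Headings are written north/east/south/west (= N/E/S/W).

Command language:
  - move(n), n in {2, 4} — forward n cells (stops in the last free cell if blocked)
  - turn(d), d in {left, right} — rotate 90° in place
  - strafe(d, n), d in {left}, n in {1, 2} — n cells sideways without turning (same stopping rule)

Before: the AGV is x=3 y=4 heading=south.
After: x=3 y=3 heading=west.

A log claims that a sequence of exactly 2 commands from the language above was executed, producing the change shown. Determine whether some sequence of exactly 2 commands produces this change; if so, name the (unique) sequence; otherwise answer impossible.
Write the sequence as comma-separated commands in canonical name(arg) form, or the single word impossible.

key: position moved to (3,3) AND the heading swung to W — translation plus rotation needed
begin: x=3 y=4 heading=south
step 1 (turn(right)): x=3 y=4 heading=west
step 2 (strafe(left, 1)): x=3 y=3 heading=west
all 36 alternatives checked — unique.

turn(right), strafe(left, 1)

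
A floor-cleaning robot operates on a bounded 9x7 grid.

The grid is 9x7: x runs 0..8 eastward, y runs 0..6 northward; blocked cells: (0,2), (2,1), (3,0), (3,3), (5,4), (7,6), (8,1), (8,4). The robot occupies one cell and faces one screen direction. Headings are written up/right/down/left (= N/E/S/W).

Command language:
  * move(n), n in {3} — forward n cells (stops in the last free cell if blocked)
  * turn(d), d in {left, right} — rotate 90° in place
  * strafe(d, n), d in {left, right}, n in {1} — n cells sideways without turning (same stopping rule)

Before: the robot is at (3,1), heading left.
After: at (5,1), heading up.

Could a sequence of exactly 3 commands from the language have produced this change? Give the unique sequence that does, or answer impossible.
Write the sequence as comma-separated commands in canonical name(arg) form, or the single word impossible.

turn(right), strafe(right, 1), strafe(right, 1)

key: cell and facing (now N) both changed — the 3 commands mix motion and turning
start: at (3,1), heading left
t=1 turn(right) ⇒ at (3,1), heading up
t=2 strafe(right, 1) ⇒ at (4,1), heading up
t=3 strafe(right, 1) ⇒ at (5,1), heading up
no other 3-command option fits: unique.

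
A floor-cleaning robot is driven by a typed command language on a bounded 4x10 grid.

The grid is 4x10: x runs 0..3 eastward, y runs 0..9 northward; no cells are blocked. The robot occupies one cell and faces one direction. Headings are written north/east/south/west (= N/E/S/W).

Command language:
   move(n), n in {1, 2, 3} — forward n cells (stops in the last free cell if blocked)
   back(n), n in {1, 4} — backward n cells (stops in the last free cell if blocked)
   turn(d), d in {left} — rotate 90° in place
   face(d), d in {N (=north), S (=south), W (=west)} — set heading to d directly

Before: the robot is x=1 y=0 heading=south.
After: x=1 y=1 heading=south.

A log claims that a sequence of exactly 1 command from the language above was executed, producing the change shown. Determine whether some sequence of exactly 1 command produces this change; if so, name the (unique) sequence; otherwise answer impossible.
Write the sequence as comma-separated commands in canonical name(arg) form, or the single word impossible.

key: still facing S — the one step turns nothing
from: x=1 y=0 heading=south
t=1 back(1) ⇒ x=1 y=1 heading=south
uniquely the one of 9 1-step routes that fits.

back(1)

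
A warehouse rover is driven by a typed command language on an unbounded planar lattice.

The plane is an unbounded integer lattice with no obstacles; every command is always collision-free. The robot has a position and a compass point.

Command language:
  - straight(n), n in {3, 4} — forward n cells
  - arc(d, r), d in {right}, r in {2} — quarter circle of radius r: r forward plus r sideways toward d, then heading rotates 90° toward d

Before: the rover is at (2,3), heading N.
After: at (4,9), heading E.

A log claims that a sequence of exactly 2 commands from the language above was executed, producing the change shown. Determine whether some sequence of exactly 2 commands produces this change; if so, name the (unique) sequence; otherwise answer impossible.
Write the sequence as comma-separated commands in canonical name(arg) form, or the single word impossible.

straight(4), arc(right, 2)

key: order matters: swapping straight(4) and arc(right, 2) lands elsewhere
start: at (2,3), heading N
step 1 (straight(4)): at (2,7), heading N
step 2 (arc(right, 2)): at (4,9), heading E
uniquely the one of 9 2-step routes that fits.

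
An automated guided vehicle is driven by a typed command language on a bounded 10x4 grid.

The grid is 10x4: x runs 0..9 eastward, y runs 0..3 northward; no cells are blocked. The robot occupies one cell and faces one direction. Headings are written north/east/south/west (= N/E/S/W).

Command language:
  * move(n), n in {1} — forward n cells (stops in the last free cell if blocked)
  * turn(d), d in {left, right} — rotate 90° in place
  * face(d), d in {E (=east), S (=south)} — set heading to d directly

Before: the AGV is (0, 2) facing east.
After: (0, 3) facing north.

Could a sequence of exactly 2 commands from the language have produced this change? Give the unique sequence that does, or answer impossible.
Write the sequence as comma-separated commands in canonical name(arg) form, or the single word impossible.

turn(left), move(1)

key: order matters: swapping turn(left) and move(1) lands elsewhere
begin: (0, 2) facing east
1. turn(left) → (0, 2) facing north
2. move(1) → (0, 3) facing north
uniquely the one of 25 2-step routes that fits.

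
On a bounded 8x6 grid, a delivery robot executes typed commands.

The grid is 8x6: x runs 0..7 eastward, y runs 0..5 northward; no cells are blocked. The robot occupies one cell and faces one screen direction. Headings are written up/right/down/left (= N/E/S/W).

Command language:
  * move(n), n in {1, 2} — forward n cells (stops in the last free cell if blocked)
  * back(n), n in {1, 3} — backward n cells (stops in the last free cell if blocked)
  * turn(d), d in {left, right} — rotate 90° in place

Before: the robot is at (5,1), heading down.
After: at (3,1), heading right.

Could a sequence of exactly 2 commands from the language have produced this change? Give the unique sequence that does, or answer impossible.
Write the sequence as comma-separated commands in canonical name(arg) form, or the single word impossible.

impossible

all 36 sequences checked — none match.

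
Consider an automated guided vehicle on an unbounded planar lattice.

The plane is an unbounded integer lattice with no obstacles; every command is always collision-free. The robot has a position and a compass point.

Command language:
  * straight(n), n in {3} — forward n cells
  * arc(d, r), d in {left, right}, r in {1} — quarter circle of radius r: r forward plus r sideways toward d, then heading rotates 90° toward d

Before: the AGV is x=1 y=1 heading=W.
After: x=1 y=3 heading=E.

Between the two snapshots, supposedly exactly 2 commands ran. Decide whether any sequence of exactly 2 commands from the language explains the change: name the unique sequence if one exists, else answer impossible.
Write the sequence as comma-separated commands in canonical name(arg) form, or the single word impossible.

arc(right, 1), arc(right, 1)

key: cell and facing (now E) both changed — the 2 commands mix motion and turning
t0: x=1 y=1 heading=W
step 1 (arc(right, 1)): x=0 y=2 heading=N
step 2 (arc(right, 1)): x=1 y=3 heading=E
uniquely the one of 9 2-step routes that fits.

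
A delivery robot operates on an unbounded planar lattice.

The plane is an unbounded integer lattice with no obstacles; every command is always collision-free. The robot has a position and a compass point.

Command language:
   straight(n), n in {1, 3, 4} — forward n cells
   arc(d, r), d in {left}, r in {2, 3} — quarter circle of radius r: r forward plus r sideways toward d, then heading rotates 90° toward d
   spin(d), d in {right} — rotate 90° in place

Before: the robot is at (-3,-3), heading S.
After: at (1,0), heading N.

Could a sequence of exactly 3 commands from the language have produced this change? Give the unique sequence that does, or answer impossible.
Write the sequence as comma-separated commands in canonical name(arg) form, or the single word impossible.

key: position moved to (1,0) AND the heading swung to N — translation plus rotation needed
from: at (-3,-3), heading S
step 1 (arc(left, 2)): at (-1,-5), heading E
step 2 (arc(left, 2)): at (1,-3), heading N
step 3 (straight(3)): at (1,0), heading N
uniquely the one of 216 3-step routes that fits.

arc(left, 2), arc(left, 2), straight(3)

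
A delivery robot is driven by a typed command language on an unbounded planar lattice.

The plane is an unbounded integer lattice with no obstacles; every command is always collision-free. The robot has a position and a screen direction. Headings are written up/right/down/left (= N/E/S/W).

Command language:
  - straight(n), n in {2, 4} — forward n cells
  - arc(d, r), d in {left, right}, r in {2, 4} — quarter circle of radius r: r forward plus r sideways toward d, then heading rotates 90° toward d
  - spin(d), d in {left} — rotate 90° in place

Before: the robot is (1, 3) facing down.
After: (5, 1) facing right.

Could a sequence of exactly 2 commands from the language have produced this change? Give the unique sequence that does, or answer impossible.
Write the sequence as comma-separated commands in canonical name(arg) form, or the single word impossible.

key: position moved to (5,1) AND the heading swung to E — translation plus rotation needed
from: (1, 3) facing down
step 1 (arc(left, 2)): (3, 1) facing right
step 2 (straight(2)): (5, 1) facing right
uniquely the one of 49 2-step routes that fits.

arc(left, 2), straight(2)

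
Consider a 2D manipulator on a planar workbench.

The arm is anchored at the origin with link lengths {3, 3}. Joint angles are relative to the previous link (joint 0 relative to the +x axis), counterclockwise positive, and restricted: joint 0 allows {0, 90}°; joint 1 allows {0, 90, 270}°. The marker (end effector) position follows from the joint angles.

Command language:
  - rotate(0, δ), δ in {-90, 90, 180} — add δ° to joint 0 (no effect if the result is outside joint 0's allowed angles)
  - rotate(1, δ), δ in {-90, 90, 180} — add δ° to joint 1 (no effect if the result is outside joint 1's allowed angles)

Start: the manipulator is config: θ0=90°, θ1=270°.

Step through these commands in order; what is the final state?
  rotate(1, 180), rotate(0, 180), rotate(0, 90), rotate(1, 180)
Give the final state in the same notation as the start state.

config: θ0=90°, θ1=270°

begin: config: θ0=90°, θ1=270°
step 1 (rotate(1, 180)): config: θ0=90°, θ1=90°
step 2 (rotate(0, 180)): config: θ0=90°, θ1=90°
step 3 (rotate(0, 90)): config: θ0=90°, θ1=90°
step 4 (rotate(1, 180)): config: θ0=90°, θ1=270°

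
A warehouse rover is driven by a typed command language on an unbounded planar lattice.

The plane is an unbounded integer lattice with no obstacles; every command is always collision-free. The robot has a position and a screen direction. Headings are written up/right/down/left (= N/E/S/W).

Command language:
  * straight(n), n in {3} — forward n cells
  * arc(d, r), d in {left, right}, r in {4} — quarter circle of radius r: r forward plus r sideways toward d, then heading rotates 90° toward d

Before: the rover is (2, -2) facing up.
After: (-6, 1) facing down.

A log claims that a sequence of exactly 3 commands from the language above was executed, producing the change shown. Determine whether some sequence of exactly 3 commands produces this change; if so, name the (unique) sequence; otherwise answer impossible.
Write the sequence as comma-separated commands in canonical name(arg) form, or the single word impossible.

key: cell and facing (now S) both changed — the 3 commands mix motion and turning
t0: (2, -2) facing up
1. straight(3) → (2, 1) facing up
2. arc(left, 4) → (-2, 5) facing left
3. arc(left, 4) → (-6, 1) facing down
no other 3-command option fits: unique.

straight(3), arc(left, 4), arc(left, 4)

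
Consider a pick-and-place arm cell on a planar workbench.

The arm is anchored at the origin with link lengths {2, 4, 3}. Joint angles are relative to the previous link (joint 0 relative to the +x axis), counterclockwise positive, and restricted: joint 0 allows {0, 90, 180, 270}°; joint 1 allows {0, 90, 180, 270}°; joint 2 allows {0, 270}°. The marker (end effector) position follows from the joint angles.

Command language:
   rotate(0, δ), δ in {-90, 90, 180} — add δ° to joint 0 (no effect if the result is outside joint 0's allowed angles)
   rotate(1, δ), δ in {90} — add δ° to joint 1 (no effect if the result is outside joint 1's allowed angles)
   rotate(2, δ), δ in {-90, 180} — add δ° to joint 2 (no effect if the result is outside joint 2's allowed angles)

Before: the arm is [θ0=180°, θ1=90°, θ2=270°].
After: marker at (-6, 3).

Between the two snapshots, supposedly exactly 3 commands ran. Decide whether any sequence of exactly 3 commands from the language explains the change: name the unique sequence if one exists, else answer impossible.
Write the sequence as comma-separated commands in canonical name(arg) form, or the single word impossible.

rotate(1, 90), rotate(1, 90), rotate(1, 90)

start: [θ0=180°, θ1=90°, θ2=270°]
1. rotate(1, 90) → [θ0=180°, θ1=180°, θ2=270°]
2. rotate(1, 90) → [θ0=180°, θ1=270°, θ2=270°]
3. rotate(1, 90) → [θ0=180°, θ1=0°, θ2=270°]
all 216 alternatives checked — unique.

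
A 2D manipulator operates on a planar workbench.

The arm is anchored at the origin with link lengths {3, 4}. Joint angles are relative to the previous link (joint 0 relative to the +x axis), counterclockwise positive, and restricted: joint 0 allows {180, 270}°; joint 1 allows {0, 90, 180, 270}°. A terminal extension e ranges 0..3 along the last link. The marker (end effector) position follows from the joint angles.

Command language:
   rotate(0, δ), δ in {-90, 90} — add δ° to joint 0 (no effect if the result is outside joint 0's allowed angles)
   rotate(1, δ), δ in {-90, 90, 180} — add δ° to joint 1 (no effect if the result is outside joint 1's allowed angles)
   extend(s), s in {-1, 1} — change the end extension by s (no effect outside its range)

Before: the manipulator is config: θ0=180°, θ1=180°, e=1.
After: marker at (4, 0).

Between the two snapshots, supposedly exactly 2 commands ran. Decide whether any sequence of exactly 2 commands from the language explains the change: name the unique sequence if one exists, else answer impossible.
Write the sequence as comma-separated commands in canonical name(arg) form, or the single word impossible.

extend(1), extend(1)

t0: config: θ0=180°, θ1=180°, e=1
step 1 (extend(1)): config: θ0=180°, θ1=180°, e=2
step 2 (extend(1)): config: θ0=180°, θ1=180°, e=3
uniquely the one of 49 2-step routes that fits.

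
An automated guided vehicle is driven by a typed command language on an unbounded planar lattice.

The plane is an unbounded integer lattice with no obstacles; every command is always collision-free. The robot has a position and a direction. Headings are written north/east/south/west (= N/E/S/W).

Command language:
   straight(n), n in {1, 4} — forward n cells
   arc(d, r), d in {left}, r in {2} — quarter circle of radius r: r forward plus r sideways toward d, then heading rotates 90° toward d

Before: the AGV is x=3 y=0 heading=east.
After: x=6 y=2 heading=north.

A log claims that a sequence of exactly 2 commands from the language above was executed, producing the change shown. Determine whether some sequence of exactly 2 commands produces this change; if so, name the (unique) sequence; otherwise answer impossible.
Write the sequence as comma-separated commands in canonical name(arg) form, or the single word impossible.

straight(1), arc(left, 2)

key: cell and facing (now N) both changed — the 2 commands mix motion and turning
begin: x=3 y=0 heading=east
[1] after straight(1): x=4 y=0 heading=east
[2] after arc(left, 2): x=6 y=2 heading=north
all 9 alternatives checked — unique.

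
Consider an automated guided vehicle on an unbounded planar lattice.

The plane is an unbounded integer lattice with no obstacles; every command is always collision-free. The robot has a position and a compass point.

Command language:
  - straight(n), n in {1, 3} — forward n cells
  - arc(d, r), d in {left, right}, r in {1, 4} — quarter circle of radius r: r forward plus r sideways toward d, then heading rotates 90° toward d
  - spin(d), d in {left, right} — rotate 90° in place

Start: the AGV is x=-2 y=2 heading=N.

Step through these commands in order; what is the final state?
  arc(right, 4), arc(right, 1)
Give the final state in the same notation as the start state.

x=3 y=5 heading=S

from: x=-2 y=2 heading=N
t=1 arc(right, 4) ⇒ x=2 y=6 heading=E
t=2 arc(right, 1) ⇒ x=3 y=5 heading=S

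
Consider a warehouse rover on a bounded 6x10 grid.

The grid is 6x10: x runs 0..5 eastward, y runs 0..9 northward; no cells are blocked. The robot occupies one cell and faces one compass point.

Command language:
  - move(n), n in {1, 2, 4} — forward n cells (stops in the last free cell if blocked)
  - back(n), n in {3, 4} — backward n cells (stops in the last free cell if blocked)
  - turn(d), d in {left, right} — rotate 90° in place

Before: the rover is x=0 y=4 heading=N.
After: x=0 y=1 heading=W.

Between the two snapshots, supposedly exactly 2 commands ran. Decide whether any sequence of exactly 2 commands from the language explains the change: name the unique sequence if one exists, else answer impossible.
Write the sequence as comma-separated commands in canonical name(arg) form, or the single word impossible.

key: running turn(left) before back(3) would end elsewhere — order is forced
begin: x=0 y=4 heading=N
[1] after back(3): x=0 y=1 heading=N
[2] after turn(left): x=0 y=1 heading=W
no other 2-command option fits: unique.

back(3), turn(left)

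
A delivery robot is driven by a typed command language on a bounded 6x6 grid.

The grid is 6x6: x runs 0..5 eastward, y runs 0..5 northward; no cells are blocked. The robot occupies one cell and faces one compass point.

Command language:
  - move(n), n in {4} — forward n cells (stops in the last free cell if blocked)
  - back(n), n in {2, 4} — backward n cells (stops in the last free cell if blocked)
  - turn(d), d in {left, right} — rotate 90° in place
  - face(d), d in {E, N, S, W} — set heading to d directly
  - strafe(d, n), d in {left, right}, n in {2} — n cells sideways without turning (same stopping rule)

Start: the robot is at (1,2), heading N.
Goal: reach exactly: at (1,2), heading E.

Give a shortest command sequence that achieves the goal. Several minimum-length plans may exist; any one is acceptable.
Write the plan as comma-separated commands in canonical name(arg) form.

turn(right)

start: at (1,2), heading N
step 1 (turn(right)): at (1,2), heading E
no 0-step plan works, so 1 is optimal.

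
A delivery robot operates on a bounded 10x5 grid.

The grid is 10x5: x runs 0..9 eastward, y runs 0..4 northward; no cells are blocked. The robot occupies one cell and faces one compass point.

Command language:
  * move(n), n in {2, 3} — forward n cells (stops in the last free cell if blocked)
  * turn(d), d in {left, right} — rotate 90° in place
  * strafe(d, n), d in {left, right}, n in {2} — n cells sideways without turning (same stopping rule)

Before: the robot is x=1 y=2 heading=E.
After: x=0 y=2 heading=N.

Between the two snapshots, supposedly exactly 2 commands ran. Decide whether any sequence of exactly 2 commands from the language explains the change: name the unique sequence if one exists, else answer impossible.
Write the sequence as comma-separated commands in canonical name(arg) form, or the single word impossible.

turn(left), strafe(left, 2)

key: position moved to (0,2) AND the heading swung to N — translation plus rotation needed
t0: x=1 y=2 heading=E
step 1 (turn(left)): x=1 y=2 heading=N
step 2 (strafe(left, 2)): x=0 y=2 heading=N
no rival 2-sequence matches.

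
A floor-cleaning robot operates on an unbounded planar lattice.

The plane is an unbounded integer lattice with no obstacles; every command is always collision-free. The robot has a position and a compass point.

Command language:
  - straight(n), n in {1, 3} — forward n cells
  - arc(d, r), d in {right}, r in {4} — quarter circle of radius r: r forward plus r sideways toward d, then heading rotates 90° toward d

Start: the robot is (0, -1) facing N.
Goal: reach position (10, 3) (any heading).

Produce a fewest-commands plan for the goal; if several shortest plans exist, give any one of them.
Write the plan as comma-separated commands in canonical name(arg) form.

t0: (0, -1) facing N
[1] after arc(right, 4): (4, 3) facing E
[2] after straight(3): (7, 3) facing E
[3] after straight(3): (10, 3) facing E
shorter routes all fall short; 3 is best.

arc(right, 4), straight(3), straight(3)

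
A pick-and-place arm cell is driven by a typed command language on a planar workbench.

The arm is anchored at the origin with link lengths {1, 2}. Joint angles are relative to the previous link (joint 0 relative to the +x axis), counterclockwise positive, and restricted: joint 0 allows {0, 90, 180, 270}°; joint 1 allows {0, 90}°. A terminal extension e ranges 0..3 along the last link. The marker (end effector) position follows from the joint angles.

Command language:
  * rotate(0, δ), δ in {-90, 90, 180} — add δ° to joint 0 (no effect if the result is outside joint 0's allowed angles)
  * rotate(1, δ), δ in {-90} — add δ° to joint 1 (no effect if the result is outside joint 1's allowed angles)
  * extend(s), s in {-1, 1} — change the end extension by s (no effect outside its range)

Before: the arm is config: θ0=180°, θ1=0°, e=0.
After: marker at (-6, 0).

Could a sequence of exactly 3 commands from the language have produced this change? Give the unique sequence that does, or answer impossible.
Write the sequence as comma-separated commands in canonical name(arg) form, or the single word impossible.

extend(1), extend(1), extend(1)

start: config: θ0=180°, θ1=0°, e=0
t=1 extend(1) ⇒ config: θ0=180°, θ1=0°, e=1
t=2 extend(1) ⇒ config: θ0=180°, θ1=0°, e=2
t=3 extend(1) ⇒ config: θ0=180°, θ1=0°, e=3
no rival 3-sequence matches.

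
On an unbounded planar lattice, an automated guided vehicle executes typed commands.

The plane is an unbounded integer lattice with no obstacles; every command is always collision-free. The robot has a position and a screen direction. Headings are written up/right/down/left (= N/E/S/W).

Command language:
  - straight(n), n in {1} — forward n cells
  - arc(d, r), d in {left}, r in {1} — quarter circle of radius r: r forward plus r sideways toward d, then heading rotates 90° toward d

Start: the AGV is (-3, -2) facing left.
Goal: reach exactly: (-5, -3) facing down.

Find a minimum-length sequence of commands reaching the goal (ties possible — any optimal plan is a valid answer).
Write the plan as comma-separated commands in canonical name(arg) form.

t0: (-3, -2) facing left
t=1 straight(1) ⇒ (-4, -2) facing left
t=2 arc(left, 1) ⇒ (-5, -3) facing down
nothing shorter than 2 reaches the goal.

straight(1), arc(left, 1)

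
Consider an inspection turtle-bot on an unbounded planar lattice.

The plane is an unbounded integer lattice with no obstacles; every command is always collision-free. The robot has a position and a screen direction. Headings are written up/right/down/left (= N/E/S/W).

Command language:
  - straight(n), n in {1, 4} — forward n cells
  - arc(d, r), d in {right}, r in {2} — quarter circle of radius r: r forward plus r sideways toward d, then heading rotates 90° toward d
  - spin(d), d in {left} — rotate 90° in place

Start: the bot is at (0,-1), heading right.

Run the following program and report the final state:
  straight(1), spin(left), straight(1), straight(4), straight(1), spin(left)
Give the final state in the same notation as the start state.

at (1,5), heading left

from: at (0,-1), heading right
[1] after straight(1): at (1,-1), heading right
[2] after spin(left): at (1,-1), heading up
[3] after straight(1): at (1,0), heading up
[4] after straight(4): at (1,4), heading up
[5] after straight(1): at (1,5), heading up
[6] after spin(left): at (1,5), heading left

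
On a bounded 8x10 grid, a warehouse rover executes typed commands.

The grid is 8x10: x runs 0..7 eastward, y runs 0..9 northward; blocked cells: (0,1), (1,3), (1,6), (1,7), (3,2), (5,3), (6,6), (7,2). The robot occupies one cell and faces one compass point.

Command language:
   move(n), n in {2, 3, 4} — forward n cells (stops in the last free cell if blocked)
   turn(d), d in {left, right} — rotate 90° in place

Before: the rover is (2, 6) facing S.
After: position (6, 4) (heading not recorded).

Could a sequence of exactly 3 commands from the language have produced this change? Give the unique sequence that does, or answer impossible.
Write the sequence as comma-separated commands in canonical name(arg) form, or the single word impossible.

key: running move(4) before move(2) would end elsewhere — order is forced
start: (2, 6) facing S
step 1 (move(2)): (2, 4) facing S
step 2 (turn(left)): (2, 4) facing E
step 3 (move(4)): (6, 4) facing E
no other 3-command option fits: unique.

move(2), turn(left), move(4)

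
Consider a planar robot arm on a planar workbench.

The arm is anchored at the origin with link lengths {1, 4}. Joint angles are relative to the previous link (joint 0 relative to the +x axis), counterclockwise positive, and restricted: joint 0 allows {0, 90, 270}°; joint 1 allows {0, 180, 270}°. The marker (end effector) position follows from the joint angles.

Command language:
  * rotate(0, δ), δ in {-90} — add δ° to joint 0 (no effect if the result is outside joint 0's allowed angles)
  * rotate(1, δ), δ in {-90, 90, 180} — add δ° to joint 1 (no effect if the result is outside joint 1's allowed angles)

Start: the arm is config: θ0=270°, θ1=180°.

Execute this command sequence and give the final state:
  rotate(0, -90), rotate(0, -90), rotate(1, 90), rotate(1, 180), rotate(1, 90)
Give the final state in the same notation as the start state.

from: config: θ0=270°, θ1=180°
[1] after rotate(0, -90): config: θ0=270°, θ1=180°
[2] after rotate(0, -90): config: θ0=270°, θ1=180°
[3] after rotate(1, 90): config: θ0=270°, θ1=270°
[4] after rotate(1, 180): config: θ0=270°, θ1=270°
[5] after rotate(1, 90): config: θ0=270°, θ1=0°

config: θ0=270°, θ1=0°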